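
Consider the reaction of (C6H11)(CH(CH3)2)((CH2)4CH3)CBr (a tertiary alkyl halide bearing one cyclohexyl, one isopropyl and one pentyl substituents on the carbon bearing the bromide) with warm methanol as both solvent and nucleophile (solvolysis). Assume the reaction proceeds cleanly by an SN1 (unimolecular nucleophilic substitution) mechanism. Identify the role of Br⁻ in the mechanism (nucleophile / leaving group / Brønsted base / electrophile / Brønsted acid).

leaving group

Step 1: The C–Br bond breaks with both electrons going to the bromide; Br⁻ leaves and a tertiary carbocation remains.
Br⁻ departs with both electrons of the breaking σ-bond — that is the definition of a leaving group.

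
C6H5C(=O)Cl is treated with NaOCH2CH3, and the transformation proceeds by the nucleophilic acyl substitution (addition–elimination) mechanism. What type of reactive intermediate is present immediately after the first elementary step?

tetrahedral intermediate

Step 1: Nucleophilic addition of CH3CH2O⁻ to the acyl carbon breaks the π(C=O) bond and yields a tetrahedral, anionic intermediate.
After step 1 the species present is a tetrahedral intermediate.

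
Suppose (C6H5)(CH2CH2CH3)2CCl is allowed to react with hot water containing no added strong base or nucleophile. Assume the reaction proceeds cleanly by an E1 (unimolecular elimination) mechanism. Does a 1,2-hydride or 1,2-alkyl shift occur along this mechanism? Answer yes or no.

no

The first-formed carbocation is tertiary.
No single 1,2-shift to an adjacent carbon would produce a more-substituted cation than the one already present, so no rearrangement occurs.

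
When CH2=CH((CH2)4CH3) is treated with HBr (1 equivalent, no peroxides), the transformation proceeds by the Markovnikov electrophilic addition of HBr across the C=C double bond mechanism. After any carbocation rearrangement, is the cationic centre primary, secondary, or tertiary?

secondary

Step 1: Electrophilic addition begins with the π(C=C) electrons forming a bond to the proton of HBr. Following Markovnikov's rule, the resulting cation is secondary. The H–Br bond breaks heterolytically, releasing Br⁻.
No single 1,2-shift to an adjacent carbon would give a more-substituted cation, so no rearrangement occurs.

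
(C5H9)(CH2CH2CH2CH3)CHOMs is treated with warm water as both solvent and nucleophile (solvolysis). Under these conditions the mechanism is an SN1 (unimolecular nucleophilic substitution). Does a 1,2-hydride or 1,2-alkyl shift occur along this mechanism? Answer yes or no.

yes

The first-formed carbocation is secondary.
The adjacent cyclopentyl carbon already bears 2 other carbon substituents and has a hydrogen to migrate; after a 1,2-hydride shift from that carbon the positive charge sits on a tertiary centre.
Tertiary is more stable than secondary, so the shift occurs.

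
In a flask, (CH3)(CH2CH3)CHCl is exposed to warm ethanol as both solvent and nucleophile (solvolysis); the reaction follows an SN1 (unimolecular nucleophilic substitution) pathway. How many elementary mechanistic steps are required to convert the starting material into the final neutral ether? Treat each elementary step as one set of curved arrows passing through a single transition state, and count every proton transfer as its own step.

Step 1: Rate-determining heterolysis of the C–Cl bond gives Cl⁻ and a secondary carbocation.
(No 1,2-shift: no single shift to an adjacent carbon would give a more stable cation.)
Step 2: A lone pair on the oxygen of CH3CH2OH attacks the carbocation, forming a new C–O σ-bond and an oxonium ion.
Step 3: Deprotonation of the oxonium oxygen by solvent ethanol yields the neutral ether.
Total: 3 elementary steps.

3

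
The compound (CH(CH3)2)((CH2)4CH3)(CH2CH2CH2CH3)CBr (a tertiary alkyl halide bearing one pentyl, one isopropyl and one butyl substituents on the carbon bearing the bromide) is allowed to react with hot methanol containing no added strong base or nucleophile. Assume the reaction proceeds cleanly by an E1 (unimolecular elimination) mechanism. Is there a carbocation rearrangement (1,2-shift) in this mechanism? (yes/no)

no

The first-formed carbocation is tertiary.
No single 1,2-shift to an adjacent carbon would produce a more-substituted cation than the one already present, so no rearrangement occurs.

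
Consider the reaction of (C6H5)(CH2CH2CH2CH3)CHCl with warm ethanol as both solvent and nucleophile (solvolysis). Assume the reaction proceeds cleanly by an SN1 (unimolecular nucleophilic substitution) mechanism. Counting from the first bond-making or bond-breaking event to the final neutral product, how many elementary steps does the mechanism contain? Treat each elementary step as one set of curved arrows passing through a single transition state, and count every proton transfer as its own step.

Step 1: Unassisted departure of Cl⁻ (taking the C–Cl bonding pair) generates a secondary carbocation.
(No 1,2-shift: no single shift to an adjacent carbon would give a more stable cation.)
Step 2: Nucleophilic capture: the oxygen of CH3CH2OH bonds to the cationic carbon, producing an oxonium-ion intermediate.
Step 3: A second solvent molecule removes the proton on oxygen, giving the neutral ether product.
Total: 3 elementary steps.

3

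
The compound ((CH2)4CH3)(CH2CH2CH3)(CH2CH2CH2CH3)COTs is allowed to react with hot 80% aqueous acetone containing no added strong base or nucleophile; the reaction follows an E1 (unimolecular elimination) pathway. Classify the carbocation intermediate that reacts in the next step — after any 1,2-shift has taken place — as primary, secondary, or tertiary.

Step 1: The C–O bond breaks with both electrons going to the tosylate; TsO⁻ leaves and a tertiary carbocation remains.
No single 1,2-shift to an adjacent carbon would give a more-substituted cation, so no rearrangement occurs.

tertiary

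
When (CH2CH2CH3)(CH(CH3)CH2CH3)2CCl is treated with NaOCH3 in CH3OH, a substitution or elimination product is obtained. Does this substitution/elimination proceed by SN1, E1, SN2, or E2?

E2

Conditions: a strong base with a tertiary substrate bearing a β-hydrogen.
These conditions are the textbook signature of the E2 pathway.
A strong (often hindered) base removes a β-H in concert with loss of the leaving group — bimolecular elimination.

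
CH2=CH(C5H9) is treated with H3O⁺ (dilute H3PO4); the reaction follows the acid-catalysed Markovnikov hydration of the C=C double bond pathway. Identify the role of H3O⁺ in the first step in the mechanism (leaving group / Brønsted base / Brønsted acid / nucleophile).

Brønsted acid

Step 1: Protonation of the alkene by H3O⁺: the π bond acts as the nucleophile and picks up H⁺, giving the more stable (Markovnikov) secondary carbocation. H2O is released.
H3O⁺ in the first step donates a proton in a proton-transfer step — a Brønsted acid.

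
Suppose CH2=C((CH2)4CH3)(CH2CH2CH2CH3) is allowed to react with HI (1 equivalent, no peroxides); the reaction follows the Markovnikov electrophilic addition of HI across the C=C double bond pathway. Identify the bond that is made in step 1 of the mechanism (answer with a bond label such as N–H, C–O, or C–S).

C–H

Step 1: Protonation of the alkene by HI: the π bond acts as the nucleophile and picks up H⁺, giving the more stable (Markovnikov) tertiary carbocation. The H–I bond breaks heterolytically, releasing I⁻.
The bond formed in this step is the C–H bond.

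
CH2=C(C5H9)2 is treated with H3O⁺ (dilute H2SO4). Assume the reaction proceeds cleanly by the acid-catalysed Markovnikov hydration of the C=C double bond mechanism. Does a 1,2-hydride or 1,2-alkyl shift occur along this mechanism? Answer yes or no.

The first-formed carbocation is tertiary.
No single 1,2-shift to an adjacent carbon would produce a more-substituted cation than the one already present, so no rearrangement occurs.

no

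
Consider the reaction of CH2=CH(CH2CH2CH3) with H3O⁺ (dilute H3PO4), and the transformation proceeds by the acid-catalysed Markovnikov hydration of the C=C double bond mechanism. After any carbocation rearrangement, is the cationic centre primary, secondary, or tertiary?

Step 1: Electrophilic addition begins with the π(C=C) electrons forming a bond to the proton of H3O⁺. Following Markovnikov's rule, the resulting cation is secondary. H2O is released.
No single 1,2-shift to an adjacent carbon would give a more-substituted cation, so no rearrangement occurs.

secondary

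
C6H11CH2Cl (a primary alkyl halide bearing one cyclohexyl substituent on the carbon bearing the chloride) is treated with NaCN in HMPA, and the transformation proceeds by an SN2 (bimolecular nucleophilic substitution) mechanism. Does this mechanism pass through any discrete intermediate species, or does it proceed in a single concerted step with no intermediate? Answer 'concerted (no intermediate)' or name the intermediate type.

concerted (no intermediate)

Backside attack by CN⁻ on the carbon bearing the chloride: the new C–C bond forms as the C–Cl bond breaks, with Walden inversion at carbon.
All bond changes occur in one transition state; no discrete intermediate is formed.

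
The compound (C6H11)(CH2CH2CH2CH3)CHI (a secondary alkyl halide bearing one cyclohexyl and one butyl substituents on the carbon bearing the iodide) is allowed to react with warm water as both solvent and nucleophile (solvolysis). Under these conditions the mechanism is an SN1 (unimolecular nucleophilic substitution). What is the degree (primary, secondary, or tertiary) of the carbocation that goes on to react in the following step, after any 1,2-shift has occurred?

Step 1: Rate-determining heterolysis of the C–I bond gives I⁻ and a secondary carbocation.
Step 2: A 1,2-hydride shift from the adjacent cyclohexyl carbon moves the positive charge from the secondary centre to an adjacent carbon, generating a more stable tertiary carbocation.
The cation rearranges from secondary to tertiary via a 1,2-hydride shift from the adjacent cyclohexyl carbon; the tertiary cation is what reacts next.

tertiary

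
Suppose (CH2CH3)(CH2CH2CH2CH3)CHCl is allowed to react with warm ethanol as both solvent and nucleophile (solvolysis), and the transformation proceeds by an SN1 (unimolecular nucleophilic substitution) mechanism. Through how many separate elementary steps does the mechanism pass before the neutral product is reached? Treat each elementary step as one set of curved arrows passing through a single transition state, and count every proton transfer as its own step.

3

Step 1: Unassisted departure of Cl⁻ (taking the C–Cl bonding pair) generates a secondary carbocation.
(No 1,2-shift: no single shift to an adjacent carbon would give a more stable cation.)
Step 2: Nucleophilic capture: the oxygen of CH3CH2OH bonds to the cationic carbon, producing an oxonium-ion intermediate.
Step 3: Deprotonation of the oxonium oxygen by solvent ethanol yields the neutral ether.
Total: 3 elementary steps.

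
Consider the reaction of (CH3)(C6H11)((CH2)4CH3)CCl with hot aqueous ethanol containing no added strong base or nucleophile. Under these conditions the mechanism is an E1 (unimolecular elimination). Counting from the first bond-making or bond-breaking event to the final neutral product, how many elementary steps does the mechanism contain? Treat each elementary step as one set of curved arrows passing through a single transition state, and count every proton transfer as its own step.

2

Step 1: Rate-determining heterolysis of the C–Cl bond gives Cl⁻ and a tertiary carbocation.
(No 1,2-shift: no single shift to an adjacent carbon would give a more stable cation.)
Step 2: A water (or ethanol) molecule (solvent) deprotonates a β-carbon; as the C–H bond breaks, those electrons form the new alkene π bond.
Total: 2 elementary steps.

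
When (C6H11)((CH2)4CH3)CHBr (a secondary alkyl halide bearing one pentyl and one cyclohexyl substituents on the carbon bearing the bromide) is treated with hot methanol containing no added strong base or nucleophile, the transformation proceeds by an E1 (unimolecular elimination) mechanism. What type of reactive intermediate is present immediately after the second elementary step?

tertiary carbocation

Step 1: Unassisted departure of Br⁻ (taking the C–Br bonding pair) generates a secondary carbocation.
Step 2: Carbocation rearrangement: a 1,2-hydride shift from the adjacent cyclohexyl carbon converts the initially-formed secondary cation into the more stable tertiary cation.
After step 2 the species present is a tertiary carbocation.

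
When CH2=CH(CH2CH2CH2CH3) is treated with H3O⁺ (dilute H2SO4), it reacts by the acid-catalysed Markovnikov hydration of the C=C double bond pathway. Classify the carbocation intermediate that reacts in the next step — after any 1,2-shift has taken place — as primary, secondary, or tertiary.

secondary

Step 1: Electrophilic addition begins with the π(C=C) electrons forming a bond to the proton of H3O⁺. Following Markovnikov's rule, the resulting cation is secondary. H2O is released.
No single 1,2-shift to an adjacent carbon would give a more-substituted cation, so no rearrangement occurs.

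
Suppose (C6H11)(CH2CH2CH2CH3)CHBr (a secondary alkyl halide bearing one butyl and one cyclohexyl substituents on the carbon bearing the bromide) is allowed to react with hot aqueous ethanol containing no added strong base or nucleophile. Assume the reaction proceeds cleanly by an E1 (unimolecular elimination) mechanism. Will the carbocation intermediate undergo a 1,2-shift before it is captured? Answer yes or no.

The first-formed carbocation is secondary.
The adjacent cyclohexyl carbon already bears 2 other carbon substituents and has a hydrogen to migrate; after a 1,2-hydride shift from that carbon the positive charge sits on a tertiary centre.
Tertiary is more stable than secondary, so the shift occurs.

yes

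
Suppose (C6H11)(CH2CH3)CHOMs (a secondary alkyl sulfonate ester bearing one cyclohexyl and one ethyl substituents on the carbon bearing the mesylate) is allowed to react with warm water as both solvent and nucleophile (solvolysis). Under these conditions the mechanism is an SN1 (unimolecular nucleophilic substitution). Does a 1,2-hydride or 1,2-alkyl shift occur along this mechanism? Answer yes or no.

yes

The first-formed carbocation is secondary.
The adjacent cyclohexyl carbon already bears 2 other carbon substituents and has a hydrogen to migrate; after a 1,2-hydride shift from that carbon the positive charge sits on a tertiary centre.
Tertiary is more stable than secondary, so the shift occurs.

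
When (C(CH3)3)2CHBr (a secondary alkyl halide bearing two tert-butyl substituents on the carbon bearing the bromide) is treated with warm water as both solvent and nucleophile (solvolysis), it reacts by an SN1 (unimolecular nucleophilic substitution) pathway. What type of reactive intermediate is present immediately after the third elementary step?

oxonium ion

Step 1: Rate-determining heterolysis of the C–Br bond gives Br⁻ and a secondary carbocation.
Step 2: Carbocation rearrangement: a 1,2-methyl shift from the adjacent tert-butyl carbon converts the initially-formed secondary cation into the more stable tertiary cation.
Step 3: A lone pair on the oxygen of H2O attacks the carbocation, forming a new C–O σ-bond and an oxonium ion.
After step 3 the species present is an oxonium ion.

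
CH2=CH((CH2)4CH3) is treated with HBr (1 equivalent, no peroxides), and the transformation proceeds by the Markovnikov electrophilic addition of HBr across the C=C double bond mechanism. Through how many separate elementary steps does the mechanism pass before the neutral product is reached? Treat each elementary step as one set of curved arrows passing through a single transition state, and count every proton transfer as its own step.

2

Step 1: Protonation of the alkene by HBr: the π bond acts as the nucleophile and picks up H⁺, giving the more stable (Markovnikov) secondary carbocation. The H–Br bond breaks heterolytically, releasing Br⁻.
(No 1,2-shift: no single shift to an adjacent carbon would give a more stable cation.)
Step 2: Br⁻ captures the cation: a lone pair on Br⁻ fills the empty p orbital, producing the alkyl halide product.
Total: 2 elementary steps.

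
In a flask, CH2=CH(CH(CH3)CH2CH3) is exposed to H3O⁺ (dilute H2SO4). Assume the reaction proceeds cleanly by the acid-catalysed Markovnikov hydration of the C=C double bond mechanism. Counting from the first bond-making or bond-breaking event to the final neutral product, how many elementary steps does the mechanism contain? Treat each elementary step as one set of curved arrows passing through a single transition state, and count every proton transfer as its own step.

4

Step 1: The π electrons of the C=C bond attack a proton of H3O⁺; Markovnikov addition places the new C–H on the less-substituted alkene carbon, so the positive charge ends up on the more-substituted carbon — a secondary carbocation. H2O is released.
Step 2: A 1,2-hydride shift from the adjacent sec-butyl carbon moves the positive charge from the secondary centre to an adjacent carbon, generating a more stable tertiary carbocation.
Step 3: Water acts as the nucleophile: an oxygen lone pair bonds to the cationic carbon, giving an oxonium-ion intermediate.
Step 4: Deprotonation of the oxonium ion by a water molecule delivers the neutral alcohol and regenerates the acid catalyst.
Total: 4 elementary steps.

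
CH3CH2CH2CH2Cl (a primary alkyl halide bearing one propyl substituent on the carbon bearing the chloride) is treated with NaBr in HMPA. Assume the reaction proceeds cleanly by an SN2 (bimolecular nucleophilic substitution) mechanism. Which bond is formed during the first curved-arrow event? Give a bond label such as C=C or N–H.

Step 1: Backside attack by Br⁻ on the carbon bearing the chloride: the new C–Br bond forms as the C–Cl bond breaks, with Walden inversion at carbon.
The bond formed in this step is the C–Br bond.

C–Br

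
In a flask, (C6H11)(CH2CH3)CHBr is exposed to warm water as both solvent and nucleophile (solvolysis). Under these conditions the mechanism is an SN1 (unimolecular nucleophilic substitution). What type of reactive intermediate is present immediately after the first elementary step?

Step 1: Ionisation: the C–Br σ-bond cleaves heterolytically; both bonding electrons depart with Br⁻, leaving a secondary carbocation at the α-carbon.
After step 1 the species present is a secondary carbocation.

secondary carbocation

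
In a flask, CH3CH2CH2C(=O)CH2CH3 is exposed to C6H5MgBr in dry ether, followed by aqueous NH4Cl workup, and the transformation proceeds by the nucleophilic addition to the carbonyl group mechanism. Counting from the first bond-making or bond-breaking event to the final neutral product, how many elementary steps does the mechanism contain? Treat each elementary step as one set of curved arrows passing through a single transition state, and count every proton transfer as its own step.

2

Step 1: A lone pair / filled orbital on the carbanion-like carbon of C6H5MgBr attacks the electrophilic carbonyl carbon; the π(C=O) electrons shift onto oxygen, producing a tetrahedral alkoxide intermediate.
Step 2: The alkoxide picks up a proton during aqueous NH4Cl workup to yield an alcohol.
Total: 2 elementary steps.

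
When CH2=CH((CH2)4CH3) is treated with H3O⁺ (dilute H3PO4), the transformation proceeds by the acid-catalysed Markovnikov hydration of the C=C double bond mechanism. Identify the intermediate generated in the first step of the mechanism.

Step 1: Electrophilic addition begins with the π(C=C) electrons forming a bond to the proton of H3O⁺. Following Markovnikov's rule, the resulting cation is secondary. H2O is released.
After step 1 the species present is a secondary carbocation.

secondary carbocation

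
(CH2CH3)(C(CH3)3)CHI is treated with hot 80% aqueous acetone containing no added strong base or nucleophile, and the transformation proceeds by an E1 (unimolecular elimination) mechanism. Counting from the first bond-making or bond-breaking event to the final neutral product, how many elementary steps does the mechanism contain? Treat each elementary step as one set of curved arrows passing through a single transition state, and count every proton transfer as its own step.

Step 1: Unassisted departure of I⁻ (taking the C–I bonding pair) generates a secondary carbocation.
Step 2: Carbocation rearrangement: a 1,2-methyl shift from the adjacent tert-butyl carbon converts the initially-formed secondary cation into the more stable tertiary cation.
Step 3: A water molecule (solvent) deprotonates a β-carbon; as the C–H bond breaks, those electrons form the new alkene π bond.
Total: 3 elementary steps.

3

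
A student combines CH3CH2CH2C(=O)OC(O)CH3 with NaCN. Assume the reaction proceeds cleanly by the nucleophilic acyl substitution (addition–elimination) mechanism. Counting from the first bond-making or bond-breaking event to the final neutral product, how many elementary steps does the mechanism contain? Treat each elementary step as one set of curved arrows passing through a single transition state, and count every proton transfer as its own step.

Step 1: Nucleophilic addition of CN⁻ to the acyl carbon breaks the π(C=O) bond and yields a tetrahedral, anionic intermediate.
Step 2: An oxygen lone pair re-forms the C=O π bond as the C–O σ-bond breaks; CH3CO2⁻ is expelled.
Total: 2 elementary steps.

2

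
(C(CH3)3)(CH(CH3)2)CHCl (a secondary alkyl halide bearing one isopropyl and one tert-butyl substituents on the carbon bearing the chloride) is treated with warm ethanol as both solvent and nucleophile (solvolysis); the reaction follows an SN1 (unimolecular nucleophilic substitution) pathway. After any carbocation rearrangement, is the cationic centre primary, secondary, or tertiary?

tertiary

Step 1: Rate-determining heterolysis of the C–Cl bond gives Cl⁻ and a secondary carbocation.
Step 2: A hydride (H with its bonding pair) migrates from the adjacent isopropyl carbon to the cationic centre — a 1,2-hydride shift — upgrading the secondary cation to a tertiary one.
The cation rearranges from secondary to tertiary via a 1,2-hydride shift from the adjacent isopropyl carbon; the tertiary cation is what reacts next.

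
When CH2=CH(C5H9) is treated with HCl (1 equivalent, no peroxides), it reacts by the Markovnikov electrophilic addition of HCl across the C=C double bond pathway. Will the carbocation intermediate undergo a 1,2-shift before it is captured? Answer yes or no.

yes

The first-formed carbocation is secondary.
The adjacent cyclopentyl carbon already bears 2 other carbon substituents and has a hydrogen to migrate; after a 1,2-hydride shift from that carbon the positive charge sits on a tertiary centre.
Tertiary is more stable than secondary, so the shift occurs.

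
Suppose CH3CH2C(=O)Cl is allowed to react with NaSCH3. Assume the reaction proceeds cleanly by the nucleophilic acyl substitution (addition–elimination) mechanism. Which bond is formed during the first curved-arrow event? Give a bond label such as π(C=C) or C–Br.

C–S

Step 1: CH3S⁻ adds to the carbonyl carbon; the C=O π electrons shift onto oxygen and a tetrahedral alkoxide intermediate forms.
The bond formed in this step is the C–S bond.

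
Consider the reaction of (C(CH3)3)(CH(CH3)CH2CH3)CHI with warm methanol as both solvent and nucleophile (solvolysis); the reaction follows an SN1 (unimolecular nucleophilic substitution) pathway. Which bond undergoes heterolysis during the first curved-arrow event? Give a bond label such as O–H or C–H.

Step 1: Unassisted departure of I⁻ (taking the C–I bonding pair) generates a secondary carbocation.
The bond broken in this step is the C–I bond.

C–I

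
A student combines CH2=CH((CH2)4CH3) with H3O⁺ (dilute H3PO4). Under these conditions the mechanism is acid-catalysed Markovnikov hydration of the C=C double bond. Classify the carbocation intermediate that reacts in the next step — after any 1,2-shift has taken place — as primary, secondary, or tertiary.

secondary

Step 1: Protonation of the alkene by H3O⁺: the π bond acts as the nucleophile and picks up H⁺, giving the more stable (Markovnikov) secondary carbocation. H2O is released.
No single 1,2-shift to an adjacent carbon would give a more-substituted cation, so no rearrangement occurs.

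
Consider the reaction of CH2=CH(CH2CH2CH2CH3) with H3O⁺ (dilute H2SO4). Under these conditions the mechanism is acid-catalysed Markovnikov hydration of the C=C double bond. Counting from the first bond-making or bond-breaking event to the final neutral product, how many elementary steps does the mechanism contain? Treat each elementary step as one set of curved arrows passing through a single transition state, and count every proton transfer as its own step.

Step 1: The π electrons of the C=C bond attack a proton of H3O⁺; Markovnikov addition places the new C–H on the less-substituted alkene carbon, so the positive charge ends up on the more-substituted carbon — a secondary carbocation. H2O is released.
(No 1,2-shift: no single shift to an adjacent carbon would give a more stable cation.)
Step 2: Nucleophilic capture of the cation by H2O produces the protonated alcohol (an oxonium ion).
Step 3: Proton transfer from the O–H of the oxonium ion to H2O completes the catalytic cycle and yields the alcohol.
Total: 3 elementary steps.

3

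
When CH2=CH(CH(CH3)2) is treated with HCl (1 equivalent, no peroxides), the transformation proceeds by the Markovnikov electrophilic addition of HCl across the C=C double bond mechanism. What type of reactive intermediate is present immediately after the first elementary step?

secondary carbocation

Step 1: Protonation of the alkene by HCl: the π bond acts as the nucleophile and picks up H⁺, giving the more stable (Markovnikov) secondary carbocation. The H–Cl bond breaks heterolytically, releasing Cl⁻.
After step 1 the species present is a secondary carbocation.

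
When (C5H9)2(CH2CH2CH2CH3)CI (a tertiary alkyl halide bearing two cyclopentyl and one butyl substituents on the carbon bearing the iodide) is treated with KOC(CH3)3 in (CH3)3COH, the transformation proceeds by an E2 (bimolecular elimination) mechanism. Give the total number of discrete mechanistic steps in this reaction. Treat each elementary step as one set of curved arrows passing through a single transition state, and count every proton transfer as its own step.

1

Step 1: Concerted anti-periplanar elimination: (CH3)3CO⁻ abstracts a β-H while I⁻ leaves, and the C–H electrons become the new C=C π bond — all in a single transition state.
Total: 1 elementary step.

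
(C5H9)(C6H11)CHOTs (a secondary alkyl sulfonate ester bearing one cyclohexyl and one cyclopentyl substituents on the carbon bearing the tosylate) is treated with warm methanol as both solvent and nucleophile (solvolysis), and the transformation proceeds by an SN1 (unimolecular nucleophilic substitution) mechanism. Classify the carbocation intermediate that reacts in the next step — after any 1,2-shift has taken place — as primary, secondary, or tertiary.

Step 1: Rate-determining heterolysis of the C–O bond gives TsO⁻ and a secondary carbocation.
Step 2: A 1,2-hydride shift from the adjacent cyclohexyl carbon moves the positive charge from the secondary centre to an adjacent carbon, generating a more stable tertiary carbocation.
The cation rearranges from secondary to tertiary via a 1,2-hydride shift from the adjacent cyclohexyl carbon; the tertiary cation is what reacts next.

tertiary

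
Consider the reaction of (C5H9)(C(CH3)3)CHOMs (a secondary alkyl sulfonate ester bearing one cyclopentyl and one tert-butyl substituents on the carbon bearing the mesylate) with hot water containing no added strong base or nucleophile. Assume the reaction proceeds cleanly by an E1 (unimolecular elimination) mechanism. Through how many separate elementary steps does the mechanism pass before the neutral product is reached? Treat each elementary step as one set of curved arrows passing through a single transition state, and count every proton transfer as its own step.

3

Step 1: Unassisted departure of MsO⁻ (taking the C–O bonding pair) generates a secondary carbocation.
Step 2: Carbocation rearrangement: a 1,2-hydride shift from the adjacent cyclopentyl carbon converts the initially-formed secondary cation into the more stable tertiary cation.
Step 3: Loss of a β-proton to a water molecule of the solvent: the C–H bonding pair collapses toward the cationic carbon to form the C=C π bond, yielding the alkene.
Total: 3 elementary steps.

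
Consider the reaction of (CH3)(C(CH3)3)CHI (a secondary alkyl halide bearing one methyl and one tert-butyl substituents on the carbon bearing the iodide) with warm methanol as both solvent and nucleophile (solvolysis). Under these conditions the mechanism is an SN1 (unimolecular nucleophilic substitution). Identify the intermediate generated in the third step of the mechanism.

oxonium ion

Step 1: Ionisation: the C–I σ-bond cleaves heterolytically; both bonding electrons depart with I⁻, leaving a secondary carbocation at the α-carbon.
Step 2: A 1,2-methyl shift from the adjacent tert-butyl carbon moves the positive charge from the secondary centre to an adjacent carbon, generating a more stable tertiary carbocation.
Step 3: A lone pair on the oxygen of CH3OH attacks the carbocation, forming a new C–O σ-bond and an oxonium ion.
After step 3 the species present is an oxonium ion.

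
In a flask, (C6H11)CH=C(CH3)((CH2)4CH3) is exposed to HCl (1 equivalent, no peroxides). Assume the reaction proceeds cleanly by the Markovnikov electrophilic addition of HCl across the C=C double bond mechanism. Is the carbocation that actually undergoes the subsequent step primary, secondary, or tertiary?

Step 1: The π electrons of the C=C bond attack a proton of HCl; Markovnikov addition places the new C–H on the less-substituted alkene carbon, so the positive charge ends up on the more-substituted carbon — a tertiary carbocation. The H–Cl bond breaks heterolytically, releasing Cl⁻.
No single 1,2-shift to an adjacent carbon would give a more-substituted cation, so no rearrangement occurs.

tertiary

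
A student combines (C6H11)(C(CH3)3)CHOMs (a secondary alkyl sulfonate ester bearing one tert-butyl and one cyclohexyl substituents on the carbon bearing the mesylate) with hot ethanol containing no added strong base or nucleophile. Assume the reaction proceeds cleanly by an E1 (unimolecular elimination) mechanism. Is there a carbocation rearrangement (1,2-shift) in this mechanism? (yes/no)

The first-formed carbocation is secondary.
The adjacent cyclohexyl carbon already bears 2 other carbon substituents and has a hydrogen to migrate; after a 1,2-hydride shift from that carbon the positive charge sits on a tertiary centre.
Tertiary is more stable than secondary, so the shift occurs.

yes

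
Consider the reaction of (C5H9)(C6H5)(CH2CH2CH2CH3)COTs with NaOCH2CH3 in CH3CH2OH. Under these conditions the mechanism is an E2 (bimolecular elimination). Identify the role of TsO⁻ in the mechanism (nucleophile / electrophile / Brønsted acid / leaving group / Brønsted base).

Step 1: In one step, CH3CH2O⁻ pulls off a β-proton, the C–O bond cleaves, and a C=C double bond forms between the α- and β-carbons (E2, anti elimination).
TsO⁻ departs with both electrons of the breaking σ-bond — that is the definition of a leaving group.

leaving group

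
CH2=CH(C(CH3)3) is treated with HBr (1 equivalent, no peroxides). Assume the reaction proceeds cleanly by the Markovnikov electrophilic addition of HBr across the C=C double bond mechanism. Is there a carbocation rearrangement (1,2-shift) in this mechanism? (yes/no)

yes

The first-formed carbocation is secondary.
The adjacent tert-butyl carbon has no hydrogen but bears methyl groups; migration of one methyl with its bonding pair (a 1,2-methyl shift) places the charge on a tertiary centre.
Tertiary is more stable than secondary, so the shift occurs.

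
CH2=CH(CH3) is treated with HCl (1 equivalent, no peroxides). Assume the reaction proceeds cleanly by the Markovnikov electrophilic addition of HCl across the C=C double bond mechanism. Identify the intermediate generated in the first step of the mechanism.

Step 1: The π electrons of the C=C bond attack a proton of HCl; Markovnikov addition places the new C–H on the less-substituted alkene carbon, so the positive charge ends up on the more-substituted carbon — a secondary carbocation. The H–Cl bond breaks heterolytically, releasing Cl⁻.
After step 1 the species present is a secondary carbocation.

secondary carbocation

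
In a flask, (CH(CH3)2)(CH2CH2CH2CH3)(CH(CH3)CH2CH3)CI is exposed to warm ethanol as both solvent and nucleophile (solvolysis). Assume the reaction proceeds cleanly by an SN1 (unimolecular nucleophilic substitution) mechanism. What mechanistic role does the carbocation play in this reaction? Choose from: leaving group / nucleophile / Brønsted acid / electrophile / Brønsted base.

electrophile

Step 2: Nucleophilic capture: the oxygen of CH3CH2OH bonds to the cationic carbon, producing an oxonium-ion intermediate.
The carbocation accepts an electron pair into an empty or π* orbital — it is the electrophile.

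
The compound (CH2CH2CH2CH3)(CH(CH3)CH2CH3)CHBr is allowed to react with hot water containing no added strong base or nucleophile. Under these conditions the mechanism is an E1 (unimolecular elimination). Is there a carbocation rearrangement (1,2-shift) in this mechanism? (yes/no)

yes

The first-formed carbocation is secondary.
The adjacent sec-butyl carbon already bears 2 other carbon substituents and has a hydrogen to migrate; after a 1,2-hydride shift from that carbon the positive charge sits on a tertiary centre.
Tertiary is more stable than secondary, so the shift occurs.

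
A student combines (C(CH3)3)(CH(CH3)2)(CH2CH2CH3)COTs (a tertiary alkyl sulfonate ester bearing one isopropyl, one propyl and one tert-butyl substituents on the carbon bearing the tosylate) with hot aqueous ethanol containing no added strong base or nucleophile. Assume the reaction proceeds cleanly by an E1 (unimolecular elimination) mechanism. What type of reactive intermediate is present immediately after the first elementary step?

tertiary carbocation

Step 1: Rate-determining heterolysis of the C–O bond gives TsO⁻ and a tertiary carbocation.
After step 1 the species present is a tertiary carbocation.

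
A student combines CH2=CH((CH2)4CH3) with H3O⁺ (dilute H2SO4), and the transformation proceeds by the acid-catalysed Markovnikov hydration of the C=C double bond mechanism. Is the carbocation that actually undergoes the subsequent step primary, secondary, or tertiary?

secondary

Step 1: Protonation of the alkene by H3O⁺: the π bond acts as the nucleophile and picks up H⁺, giving the more stable (Markovnikov) secondary carbocation. H2O is released.
No single 1,2-shift to an adjacent carbon would give a more-substituted cation, so no rearrangement occurs.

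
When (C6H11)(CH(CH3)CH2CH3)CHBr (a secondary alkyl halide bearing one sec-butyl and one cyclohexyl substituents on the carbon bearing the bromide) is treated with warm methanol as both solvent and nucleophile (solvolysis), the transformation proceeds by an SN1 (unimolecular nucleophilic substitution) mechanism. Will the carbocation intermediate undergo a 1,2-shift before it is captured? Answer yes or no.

The first-formed carbocation is secondary.
The adjacent sec-butyl carbon already bears 2 other carbon substituents and has a hydrogen to migrate; after a 1,2-hydride shift from that carbon the positive charge sits on a tertiary centre.
Tertiary is more stable than secondary, so the shift occurs.

yes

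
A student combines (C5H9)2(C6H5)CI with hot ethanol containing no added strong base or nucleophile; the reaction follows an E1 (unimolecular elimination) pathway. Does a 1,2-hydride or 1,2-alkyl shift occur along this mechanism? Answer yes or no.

The first-formed carbocation is tertiary.
No single 1,2-shift to an adjacent carbon would produce a more-substituted cation than the one already present, so no rearrangement occurs.

no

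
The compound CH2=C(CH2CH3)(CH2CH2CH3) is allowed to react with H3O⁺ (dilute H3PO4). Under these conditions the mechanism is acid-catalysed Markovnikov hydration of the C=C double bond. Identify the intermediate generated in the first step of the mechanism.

Step 1: The π electrons of the C=C bond attack a proton of H3O⁺; Markovnikov addition places the new C–H on the less-substituted alkene carbon, so the positive charge ends up on the more-substituted carbon — a tertiary carbocation. H2O is released.
After step 1 the species present is a tertiary carbocation.

tertiary carbocation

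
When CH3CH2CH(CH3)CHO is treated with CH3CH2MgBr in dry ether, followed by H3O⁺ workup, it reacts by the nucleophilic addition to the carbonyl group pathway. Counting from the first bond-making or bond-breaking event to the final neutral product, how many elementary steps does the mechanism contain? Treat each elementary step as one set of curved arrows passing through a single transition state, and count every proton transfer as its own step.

2

Step 1: Nucleophilic addition: the carbanion-like carbon of CH3CH2MgBr adds to the carbonyl carbon, pushing the π(C=O) electron pair onto oxygen and giving a tetrahedral alkoxide.
Step 2: Protonation of the alkoxide by H3O⁺ workup furnishes an alcohol.
Total: 2 elementary steps.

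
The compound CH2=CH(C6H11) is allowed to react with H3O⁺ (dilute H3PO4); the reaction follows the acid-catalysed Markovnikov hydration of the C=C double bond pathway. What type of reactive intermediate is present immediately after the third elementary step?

Step 1: Electrophilic addition begins with the π(C=C) electrons forming a bond to the proton of H3O⁺. Following Markovnikov's rule, the resulting cation is secondary. H2O is released.
Step 2: Carbocation rearrangement: a 1,2-hydride shift from the adjacent cyclohexyl carbon converts the initially-formed secondary cation into the more stable tertiary cation.
Step 3: Nucleophilic capture of the cation by H2O produces the protonated alcohol (an oxonium ion).
After step 3 the species present is an oxonium ion.

oxonium ion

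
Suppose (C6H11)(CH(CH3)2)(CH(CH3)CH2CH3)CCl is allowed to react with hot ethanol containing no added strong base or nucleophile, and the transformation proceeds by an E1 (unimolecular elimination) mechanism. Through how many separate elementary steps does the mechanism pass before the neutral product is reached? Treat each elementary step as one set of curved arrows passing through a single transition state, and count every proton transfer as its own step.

Step 1: Rate-determining heterolysis of the C–Cl bond gives Cl⁻ and a tertiary carbocation.
(No 1,2-shift: no single shift to an adjacent carbon would give a more stable cation.)
Step 2: A weak base (an ethanol molecule from the solvent) removes a proton from a carbon adjacent to the cationic centre; the electrons of that C–H bond become the new π(C=C) bond, giving the alkene.
Total: 2 elementary steps.

2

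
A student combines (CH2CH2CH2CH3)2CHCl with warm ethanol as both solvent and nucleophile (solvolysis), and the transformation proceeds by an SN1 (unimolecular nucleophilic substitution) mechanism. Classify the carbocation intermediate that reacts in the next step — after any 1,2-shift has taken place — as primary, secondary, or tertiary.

secondary

Step 1: Rate-determining heterolysis of the C–Cl bond gives Cl⁻ and a secondary carbocation.
No single 1,2-shift to an adjacent carbon would give a more-substituted cation, so no rearrangement occurs.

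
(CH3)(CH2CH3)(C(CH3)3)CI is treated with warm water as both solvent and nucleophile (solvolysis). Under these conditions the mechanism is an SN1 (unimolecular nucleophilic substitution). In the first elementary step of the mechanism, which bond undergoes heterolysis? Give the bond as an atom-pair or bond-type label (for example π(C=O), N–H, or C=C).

C–I

Step 1: Rate-determining heterolysis of the C–I bond gives I⁻ and a tertiary carbocation.
The bond broken in this step is the C–I bond.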